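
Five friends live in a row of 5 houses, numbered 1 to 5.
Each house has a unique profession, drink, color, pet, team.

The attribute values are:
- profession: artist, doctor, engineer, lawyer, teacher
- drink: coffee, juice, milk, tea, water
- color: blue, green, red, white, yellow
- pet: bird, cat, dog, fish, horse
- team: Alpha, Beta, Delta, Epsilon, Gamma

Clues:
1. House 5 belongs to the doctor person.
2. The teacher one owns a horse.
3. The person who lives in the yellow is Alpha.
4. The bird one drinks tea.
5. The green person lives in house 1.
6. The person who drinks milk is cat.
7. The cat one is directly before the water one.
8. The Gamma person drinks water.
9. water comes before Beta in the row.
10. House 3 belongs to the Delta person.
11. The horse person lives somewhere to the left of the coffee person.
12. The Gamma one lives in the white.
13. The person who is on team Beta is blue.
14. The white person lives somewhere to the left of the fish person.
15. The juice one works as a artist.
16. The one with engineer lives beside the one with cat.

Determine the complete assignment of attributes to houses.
Solution:

House | Profession | Drink | Color | Pet | Team
-----------------------------------------------
  1   | artist | juice | green | dog | Epsilon
  2   | engineer | tea | yellow | bird | Alpha
  3   | lawyer | milk | red | cat | Delta
  4   | teacher | water | white | horse | Gamma
  5   | doctor | coffee | blue | fish | Beta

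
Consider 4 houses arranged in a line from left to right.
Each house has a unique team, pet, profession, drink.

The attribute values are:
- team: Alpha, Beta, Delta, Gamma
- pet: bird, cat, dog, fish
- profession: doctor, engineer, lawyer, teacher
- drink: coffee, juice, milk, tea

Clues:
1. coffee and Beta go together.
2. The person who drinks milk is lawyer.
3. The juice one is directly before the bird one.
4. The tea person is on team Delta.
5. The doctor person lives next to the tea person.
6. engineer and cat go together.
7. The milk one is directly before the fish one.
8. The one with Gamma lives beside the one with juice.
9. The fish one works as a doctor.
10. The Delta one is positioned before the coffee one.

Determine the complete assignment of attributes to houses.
Solution:

House | Team | Pet | Profession | Drink
---------------------------------------
  1   | Gamma | dog | lawyer | milk
  2   | Alpha | fish | doctor | juice
  3   | Delta | bird | teacher | tea
  4   | Beta | cat | engineer | coffee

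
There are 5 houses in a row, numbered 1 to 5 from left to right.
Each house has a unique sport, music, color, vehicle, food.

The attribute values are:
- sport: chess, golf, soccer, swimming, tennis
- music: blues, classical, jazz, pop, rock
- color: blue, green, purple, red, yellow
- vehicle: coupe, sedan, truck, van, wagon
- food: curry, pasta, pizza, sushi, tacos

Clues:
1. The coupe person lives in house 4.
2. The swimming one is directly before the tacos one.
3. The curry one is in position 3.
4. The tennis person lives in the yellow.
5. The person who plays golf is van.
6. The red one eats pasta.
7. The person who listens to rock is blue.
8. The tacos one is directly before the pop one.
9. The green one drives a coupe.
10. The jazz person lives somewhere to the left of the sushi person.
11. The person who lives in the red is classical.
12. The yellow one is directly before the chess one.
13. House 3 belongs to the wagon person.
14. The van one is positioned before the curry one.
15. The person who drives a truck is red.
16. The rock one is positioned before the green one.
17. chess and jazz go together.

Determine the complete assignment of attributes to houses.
Solution:

House | Sport | Music | Color | Vehicle | Food
----------------------------------------------
  1   | swimming | classical | red | truck | pasta
  2   | golf | rock | blue | van | tacos
  3   | tennis | pop | yellow | wagon | curry
  4   | chess | jazz | green | coupe | pizza
  5   | soccer | blues | purple | sedan | sushi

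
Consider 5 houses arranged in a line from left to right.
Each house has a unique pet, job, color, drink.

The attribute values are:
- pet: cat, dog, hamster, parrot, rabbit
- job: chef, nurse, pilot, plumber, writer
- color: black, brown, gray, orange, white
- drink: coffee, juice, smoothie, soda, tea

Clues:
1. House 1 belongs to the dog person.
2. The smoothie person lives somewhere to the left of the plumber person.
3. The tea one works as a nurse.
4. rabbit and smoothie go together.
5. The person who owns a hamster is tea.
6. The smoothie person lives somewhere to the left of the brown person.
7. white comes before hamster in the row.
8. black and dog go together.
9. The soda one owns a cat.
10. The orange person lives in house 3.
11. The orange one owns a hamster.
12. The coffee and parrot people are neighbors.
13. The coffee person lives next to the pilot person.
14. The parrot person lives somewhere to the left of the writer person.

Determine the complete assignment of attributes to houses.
Solution:

House | Pet | Job | Color | Drink
---------------------------------
  1   | dog | chef | black | coffee
  2   | parrot | pilot | white | juice
  3   | hamster | nurse | orange | tea
  4   | rabbit | writer | gray | smoothie
  5   | cat | plumber | brown | soda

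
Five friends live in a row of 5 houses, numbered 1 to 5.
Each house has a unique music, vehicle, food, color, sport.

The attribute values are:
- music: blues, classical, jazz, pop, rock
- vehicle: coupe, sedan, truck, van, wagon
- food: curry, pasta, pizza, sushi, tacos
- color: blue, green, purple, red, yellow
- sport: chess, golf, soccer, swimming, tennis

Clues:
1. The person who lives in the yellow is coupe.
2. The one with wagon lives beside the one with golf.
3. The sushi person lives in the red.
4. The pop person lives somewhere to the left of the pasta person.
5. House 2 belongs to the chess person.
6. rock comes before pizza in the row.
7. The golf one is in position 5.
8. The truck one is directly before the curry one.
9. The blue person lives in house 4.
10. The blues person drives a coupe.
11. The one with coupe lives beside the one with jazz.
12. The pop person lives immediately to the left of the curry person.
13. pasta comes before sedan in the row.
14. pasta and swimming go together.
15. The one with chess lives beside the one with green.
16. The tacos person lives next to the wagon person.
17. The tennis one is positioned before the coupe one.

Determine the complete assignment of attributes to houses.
Solution:

House | Music | Vehicle | Food | Color | Sport
----------------------------------------------
  1   | pop | truck | sushi | red | tennis
  2   | blues | coupe | curry | yellow | chess
  3   | jazz | van | tacos | green | soccer
  4   | rock | wagon | pasta | blue | swimming
  5   | classical | sedan | pizza | purple | golf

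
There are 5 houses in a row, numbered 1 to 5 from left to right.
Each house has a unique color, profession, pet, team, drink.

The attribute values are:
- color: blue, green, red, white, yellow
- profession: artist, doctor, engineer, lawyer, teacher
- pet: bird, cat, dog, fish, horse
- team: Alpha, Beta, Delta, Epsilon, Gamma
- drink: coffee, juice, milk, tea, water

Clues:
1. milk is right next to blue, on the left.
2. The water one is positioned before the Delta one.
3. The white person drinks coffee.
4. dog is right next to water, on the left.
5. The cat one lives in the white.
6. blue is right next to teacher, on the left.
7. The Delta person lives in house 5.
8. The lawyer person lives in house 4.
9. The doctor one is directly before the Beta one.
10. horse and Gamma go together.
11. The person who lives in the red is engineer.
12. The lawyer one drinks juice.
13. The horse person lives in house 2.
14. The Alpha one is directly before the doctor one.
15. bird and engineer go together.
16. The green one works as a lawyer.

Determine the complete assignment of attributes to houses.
Solution:

House | Color | Profession | Pet | Team | Drink
-----------------------------------------------
  1   | yellow | artist | dog | Alpha | milk
  2   | blue | doctor | horse | Gamma | water
  3   | white | teacher | cat | Beta | coffee
  4   | green | lawyer | fish | Epsilon | juice
  5   | red | engineer | bird | Delta | tea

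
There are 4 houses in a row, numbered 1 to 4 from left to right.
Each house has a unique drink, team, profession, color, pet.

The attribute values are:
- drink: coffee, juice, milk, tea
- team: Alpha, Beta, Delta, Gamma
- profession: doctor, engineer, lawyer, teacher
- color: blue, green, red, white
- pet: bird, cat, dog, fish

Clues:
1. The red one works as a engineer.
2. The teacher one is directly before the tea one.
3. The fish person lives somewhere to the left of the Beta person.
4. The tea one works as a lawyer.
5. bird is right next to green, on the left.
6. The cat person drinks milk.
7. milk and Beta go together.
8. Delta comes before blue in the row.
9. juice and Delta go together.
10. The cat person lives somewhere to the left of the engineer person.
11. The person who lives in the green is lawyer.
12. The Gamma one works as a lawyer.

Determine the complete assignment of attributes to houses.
Solution:

House | Drink | Team | Profession | Color | Pet
-----------------------------------------------
  1   | juice | Delta | teacher | white | bird
  2   | tea | Gamma | lawyer | green | fish
  3   | milk | Beta | doctor | blue | cat
  4   | coffee | Alpha | engineer | red | dog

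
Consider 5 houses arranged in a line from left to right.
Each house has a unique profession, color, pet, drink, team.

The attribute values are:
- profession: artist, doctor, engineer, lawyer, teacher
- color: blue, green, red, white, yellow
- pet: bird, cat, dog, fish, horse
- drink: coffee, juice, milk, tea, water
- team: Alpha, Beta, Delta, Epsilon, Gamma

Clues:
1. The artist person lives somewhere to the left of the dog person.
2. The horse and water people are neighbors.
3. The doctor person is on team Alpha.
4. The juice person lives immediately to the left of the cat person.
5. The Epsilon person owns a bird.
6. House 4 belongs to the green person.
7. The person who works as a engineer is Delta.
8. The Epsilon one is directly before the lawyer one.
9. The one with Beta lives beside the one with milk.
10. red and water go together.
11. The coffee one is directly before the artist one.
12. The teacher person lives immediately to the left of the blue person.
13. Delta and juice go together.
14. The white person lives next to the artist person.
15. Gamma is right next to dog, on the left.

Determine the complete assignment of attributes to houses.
Solution:

House | Profession | Color | Pet | Drink | Team
-----------------------------------------------
  1   | engineer | yellow | fish | juice | Delta
  2   | teacher | white | cat | coffee | Beta
  3   | artist | blue | bird | milk | Epsilon
  4   | lawyer | green | horse | tea | Gamma
  5   | doctor | red | dog | water | Alpha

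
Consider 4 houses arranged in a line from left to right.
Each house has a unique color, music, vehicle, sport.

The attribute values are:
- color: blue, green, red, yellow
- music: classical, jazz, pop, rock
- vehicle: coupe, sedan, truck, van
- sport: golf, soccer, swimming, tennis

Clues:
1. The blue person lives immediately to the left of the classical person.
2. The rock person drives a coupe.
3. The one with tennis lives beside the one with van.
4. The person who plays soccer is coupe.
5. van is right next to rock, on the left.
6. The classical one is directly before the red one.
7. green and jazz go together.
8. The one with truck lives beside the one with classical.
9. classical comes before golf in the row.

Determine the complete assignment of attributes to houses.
Solution:

House | Color | Music | Vehicle | Sport
---------------------------------------
  1   | blue | pop | truck | tennis
  2   | yellow | classical | van | swimming
  3   | red | rock | coupe | soccer
  4   | green | jazz | sedan | golf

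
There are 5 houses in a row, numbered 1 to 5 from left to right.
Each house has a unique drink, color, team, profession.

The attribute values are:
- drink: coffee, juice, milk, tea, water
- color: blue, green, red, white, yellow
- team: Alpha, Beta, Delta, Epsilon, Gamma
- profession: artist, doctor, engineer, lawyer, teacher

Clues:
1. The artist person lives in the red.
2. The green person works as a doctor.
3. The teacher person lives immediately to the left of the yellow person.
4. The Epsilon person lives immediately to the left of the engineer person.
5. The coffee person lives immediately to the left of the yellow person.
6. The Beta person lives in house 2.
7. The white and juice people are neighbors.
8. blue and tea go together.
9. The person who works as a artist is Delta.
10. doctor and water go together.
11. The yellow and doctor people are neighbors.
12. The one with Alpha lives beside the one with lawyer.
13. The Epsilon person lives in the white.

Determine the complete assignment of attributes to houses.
Solution:

House | Drink | Color | Team | Profession
-----------------------------------------
  1   | coffee | white | Epsilon | teacher
  2   | juice | yellow | Beta | engineer
  3   | water | green | Alpha | doctor
  4   | tea | blue | Gamma | lawyer
  5   | milk | red | Delta | artist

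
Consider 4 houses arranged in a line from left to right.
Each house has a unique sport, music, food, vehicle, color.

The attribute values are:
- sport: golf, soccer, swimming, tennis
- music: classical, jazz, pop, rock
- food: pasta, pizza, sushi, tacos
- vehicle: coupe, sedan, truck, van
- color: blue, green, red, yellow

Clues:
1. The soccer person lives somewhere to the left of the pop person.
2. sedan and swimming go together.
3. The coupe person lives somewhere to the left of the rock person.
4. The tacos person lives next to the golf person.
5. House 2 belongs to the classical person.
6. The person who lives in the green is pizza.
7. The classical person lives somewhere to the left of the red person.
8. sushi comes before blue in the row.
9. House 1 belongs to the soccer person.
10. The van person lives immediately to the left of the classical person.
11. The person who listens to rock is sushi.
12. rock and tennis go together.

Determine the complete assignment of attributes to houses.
Solution:

House | Sport | Music | Food | Vehicle | Color
----------------------------------------------
  1   | soccer | jazz | tacos | van | yellow
  2   | golf | classical | pizza | coupe | green
  3   | tennis | rock | sushi | truck | red
  4   | swimming | pop | pasta | sedan | blue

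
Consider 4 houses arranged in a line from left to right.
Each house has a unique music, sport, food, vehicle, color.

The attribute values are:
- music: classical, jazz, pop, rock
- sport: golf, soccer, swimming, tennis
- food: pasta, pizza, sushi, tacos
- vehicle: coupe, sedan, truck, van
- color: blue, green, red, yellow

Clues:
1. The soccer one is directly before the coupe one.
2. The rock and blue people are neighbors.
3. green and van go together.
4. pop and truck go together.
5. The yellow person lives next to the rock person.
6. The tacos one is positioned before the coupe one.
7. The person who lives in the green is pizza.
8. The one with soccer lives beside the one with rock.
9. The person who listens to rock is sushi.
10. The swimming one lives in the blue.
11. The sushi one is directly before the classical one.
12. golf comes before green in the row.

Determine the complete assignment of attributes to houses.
Solution:

House | Music | Sport | Food | Vehicle | Color
----------------------------------------------
  1   | pop | soccer | tacos | truck | yellow
  2   | rock | golf | sushi | coupe | red
  3   | classical | swimming | pasta | sedan | blue
  4   | jazz | tennis | pizza | van | green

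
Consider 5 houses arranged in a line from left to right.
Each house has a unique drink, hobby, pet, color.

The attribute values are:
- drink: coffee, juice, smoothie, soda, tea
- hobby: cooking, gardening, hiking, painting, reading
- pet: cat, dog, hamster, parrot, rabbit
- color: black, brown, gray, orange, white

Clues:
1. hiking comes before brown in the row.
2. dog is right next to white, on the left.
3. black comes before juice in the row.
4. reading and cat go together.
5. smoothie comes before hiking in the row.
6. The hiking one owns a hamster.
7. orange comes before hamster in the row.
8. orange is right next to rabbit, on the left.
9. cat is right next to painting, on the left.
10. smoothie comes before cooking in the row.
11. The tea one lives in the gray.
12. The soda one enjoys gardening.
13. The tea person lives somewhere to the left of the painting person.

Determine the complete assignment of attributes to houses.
Solution:

House | Drink | Hobby | Pet | Color
-----------------------------------
  1   | tea | reading | cat | gray
  2   | smoothie | painting | dog | orange
  3   | soda | gardening | rabbit | white
  4   | coffee | hiking | hamster | black
  5   | juice | cooking | parrot | brown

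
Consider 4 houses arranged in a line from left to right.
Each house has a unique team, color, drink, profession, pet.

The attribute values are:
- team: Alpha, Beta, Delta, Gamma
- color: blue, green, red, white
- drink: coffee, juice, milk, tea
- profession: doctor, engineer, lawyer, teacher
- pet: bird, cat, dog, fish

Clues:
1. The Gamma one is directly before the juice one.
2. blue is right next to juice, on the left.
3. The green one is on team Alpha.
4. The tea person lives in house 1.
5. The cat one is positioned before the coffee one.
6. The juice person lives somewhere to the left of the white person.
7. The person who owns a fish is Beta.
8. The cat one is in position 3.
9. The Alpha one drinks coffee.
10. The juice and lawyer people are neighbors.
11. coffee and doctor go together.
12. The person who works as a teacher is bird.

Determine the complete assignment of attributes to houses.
Solution:

House | Team | Color | Drink | Profession | Pet
-----------------------------------------------
  1   | Gamma | blue | tea | teacher | bird
  2   | Beta | red | juice | engineer | fish
  3   | Delta | white | milk | lawyer | cat
  4   | Alpha | green | coffee | doctor | dog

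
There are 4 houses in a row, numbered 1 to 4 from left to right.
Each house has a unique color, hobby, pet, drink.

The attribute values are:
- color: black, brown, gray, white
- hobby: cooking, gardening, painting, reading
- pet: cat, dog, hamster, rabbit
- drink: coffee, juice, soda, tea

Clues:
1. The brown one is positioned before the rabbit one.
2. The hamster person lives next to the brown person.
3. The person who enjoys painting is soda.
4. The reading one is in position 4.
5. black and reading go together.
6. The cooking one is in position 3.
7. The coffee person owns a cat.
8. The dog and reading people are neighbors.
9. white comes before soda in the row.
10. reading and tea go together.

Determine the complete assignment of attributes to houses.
Solution:

House | Color | Hobby | Pet | Drink
-----------------------------------
  1   | white | gardening | cat | coffee
  2   | gray | painting | hamster | soda
  3   | brown | cooking | dog | juice
  4   | black | reading | rabbit | tea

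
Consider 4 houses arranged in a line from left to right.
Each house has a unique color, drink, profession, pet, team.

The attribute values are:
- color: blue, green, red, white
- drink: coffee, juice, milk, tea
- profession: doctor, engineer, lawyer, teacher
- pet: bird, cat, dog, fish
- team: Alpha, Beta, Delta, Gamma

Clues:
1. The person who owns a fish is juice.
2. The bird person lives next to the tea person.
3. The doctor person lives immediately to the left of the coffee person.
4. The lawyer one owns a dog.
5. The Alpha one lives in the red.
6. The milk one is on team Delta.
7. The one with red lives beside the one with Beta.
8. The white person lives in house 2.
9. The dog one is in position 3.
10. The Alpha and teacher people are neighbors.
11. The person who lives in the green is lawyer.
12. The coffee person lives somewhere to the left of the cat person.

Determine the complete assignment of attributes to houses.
Solution:

House | Color | Drink | Profession | Pet | Team
-----------------------------------------------
  1   | red | juice | doctor | fish | Alpha
  2   | white | coffee | teacher | bird | Beta
  3   | green | tea | lawyer | dog | Gamma
  4   | blue | milk | engineer | cat | Delta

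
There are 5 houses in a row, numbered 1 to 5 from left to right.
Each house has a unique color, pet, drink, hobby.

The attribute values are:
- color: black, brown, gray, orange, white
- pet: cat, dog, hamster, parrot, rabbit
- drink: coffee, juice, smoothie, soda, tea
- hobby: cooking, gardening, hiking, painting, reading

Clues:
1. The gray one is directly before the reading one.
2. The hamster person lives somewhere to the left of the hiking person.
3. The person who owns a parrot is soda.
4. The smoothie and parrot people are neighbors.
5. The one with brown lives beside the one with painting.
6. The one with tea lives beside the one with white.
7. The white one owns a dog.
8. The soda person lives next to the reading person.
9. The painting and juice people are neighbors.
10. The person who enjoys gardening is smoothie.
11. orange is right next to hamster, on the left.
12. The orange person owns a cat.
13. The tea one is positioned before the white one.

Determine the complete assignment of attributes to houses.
Solution:

House | Color | Pet | Drink | Hobby
-----------------------------------
  1   | brown | rabbit | smoothie | gardening
  2   | gray | parrot | soda | painting
  3   | orange | cat | juice | reading
  4   | black | hamster | tea | cooking
  5   | white | dog | coffee | hiking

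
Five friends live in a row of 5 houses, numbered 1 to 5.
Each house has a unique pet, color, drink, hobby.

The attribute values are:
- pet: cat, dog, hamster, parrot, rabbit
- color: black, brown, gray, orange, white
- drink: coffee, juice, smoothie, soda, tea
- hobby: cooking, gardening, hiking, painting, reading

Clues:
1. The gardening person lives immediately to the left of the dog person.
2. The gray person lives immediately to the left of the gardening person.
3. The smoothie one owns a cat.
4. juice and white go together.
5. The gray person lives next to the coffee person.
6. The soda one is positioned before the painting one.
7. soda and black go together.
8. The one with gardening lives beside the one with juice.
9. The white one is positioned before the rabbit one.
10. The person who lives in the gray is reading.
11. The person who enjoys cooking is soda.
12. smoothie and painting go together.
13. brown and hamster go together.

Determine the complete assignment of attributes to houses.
Solution:

House | Pet | Color | Drink | Hobby
-----------------------------------
  1   | parrot | gray | tea | reading
  2   | hamster | brown | coffee | gardening
  3   | dog | white | juice | hiking
  4   | rabbit | black | soda | cooking
  5   | cat | orange | smoothie | painting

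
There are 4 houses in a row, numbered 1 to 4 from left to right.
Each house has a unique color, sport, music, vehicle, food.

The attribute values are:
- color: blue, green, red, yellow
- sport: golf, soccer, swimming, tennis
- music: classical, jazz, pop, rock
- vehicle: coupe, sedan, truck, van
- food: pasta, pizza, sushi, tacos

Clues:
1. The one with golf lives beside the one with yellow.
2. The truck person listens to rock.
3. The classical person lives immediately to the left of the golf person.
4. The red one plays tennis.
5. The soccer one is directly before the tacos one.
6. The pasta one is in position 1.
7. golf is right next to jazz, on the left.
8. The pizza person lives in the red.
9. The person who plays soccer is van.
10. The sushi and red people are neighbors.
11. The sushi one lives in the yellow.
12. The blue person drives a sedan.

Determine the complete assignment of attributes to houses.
Solution:

House | Color | Sport | Music | Vehicle | Food
----------------------------------------------
  1   | green | soccer | classical | van | pasta
  2   | blue | golf | pop | sedan | tacos
  3   | yellow | swimming | jazz | coupe | sushi
  4   | red | tennis | rock | truck | pizza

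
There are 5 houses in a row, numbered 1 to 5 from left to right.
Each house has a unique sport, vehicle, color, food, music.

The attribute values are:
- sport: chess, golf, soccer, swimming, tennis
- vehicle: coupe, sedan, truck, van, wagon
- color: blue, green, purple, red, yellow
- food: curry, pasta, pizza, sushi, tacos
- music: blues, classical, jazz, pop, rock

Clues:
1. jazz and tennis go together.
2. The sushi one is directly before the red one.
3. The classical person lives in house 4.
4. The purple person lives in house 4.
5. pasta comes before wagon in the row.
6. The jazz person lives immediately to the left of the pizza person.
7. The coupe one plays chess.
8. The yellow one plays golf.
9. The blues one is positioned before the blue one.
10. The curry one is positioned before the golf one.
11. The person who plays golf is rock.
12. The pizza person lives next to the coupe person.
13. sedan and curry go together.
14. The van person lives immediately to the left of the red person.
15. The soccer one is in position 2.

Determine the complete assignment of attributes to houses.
Solution:

House | Sport | Vehicle | Color | Food | Music
----------------------------------------------
  1   | tennis | van | green | sushi | jazz
  2   | soccer | truck | red | pizza | blues
  3   | chess | coupe | blue | pasta | pop
  4   | swimming | sedan | purple | curry | classical
  5   | golf | wagon | yellow | tacos | rock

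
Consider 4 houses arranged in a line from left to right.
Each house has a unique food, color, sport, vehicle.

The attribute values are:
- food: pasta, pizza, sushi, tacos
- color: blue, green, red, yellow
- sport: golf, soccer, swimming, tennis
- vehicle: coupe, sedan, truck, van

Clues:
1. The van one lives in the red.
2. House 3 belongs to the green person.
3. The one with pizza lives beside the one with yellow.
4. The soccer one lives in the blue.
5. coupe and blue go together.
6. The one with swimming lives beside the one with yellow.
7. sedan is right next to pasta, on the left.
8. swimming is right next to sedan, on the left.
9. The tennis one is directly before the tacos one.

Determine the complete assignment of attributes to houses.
Solution:

House | Food | Color | Sport | Vehicle
--------------------------------------
  1   | pizza | red | swimming | van
  2   | sushi | yellow | golf | sedan
  3   | pasta | green | tennis | truck
  4   | tacos | blue | soccer | coupe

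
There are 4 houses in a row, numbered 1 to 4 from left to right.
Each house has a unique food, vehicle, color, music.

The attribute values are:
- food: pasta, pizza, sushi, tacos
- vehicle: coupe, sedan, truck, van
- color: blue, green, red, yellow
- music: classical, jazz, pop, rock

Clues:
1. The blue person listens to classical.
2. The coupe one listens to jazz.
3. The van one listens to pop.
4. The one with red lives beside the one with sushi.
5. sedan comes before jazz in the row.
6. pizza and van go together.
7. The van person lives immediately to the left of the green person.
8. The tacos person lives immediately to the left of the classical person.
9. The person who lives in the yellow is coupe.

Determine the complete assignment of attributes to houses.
Solution:

House | Food | Vehicle | Color | Music
--------------------------------------
  1   | pizza | van | red | pop
  2   | sushi | sedan | green | rock
  3   | tacos | coupe | yellow | jazz
  4   | pasta | truck | blue | classical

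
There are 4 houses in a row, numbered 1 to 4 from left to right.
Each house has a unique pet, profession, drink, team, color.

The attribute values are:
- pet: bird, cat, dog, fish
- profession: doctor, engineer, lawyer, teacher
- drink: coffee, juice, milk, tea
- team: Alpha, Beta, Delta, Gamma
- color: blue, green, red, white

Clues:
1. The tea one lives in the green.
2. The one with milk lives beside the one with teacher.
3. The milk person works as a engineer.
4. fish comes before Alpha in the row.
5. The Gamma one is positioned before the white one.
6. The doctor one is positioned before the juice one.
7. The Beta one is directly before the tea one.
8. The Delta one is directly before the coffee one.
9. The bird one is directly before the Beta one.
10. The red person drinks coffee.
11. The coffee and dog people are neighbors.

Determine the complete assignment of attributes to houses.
Solution:

House | Pet | Profession | Drink | Team | Color
-----------------------------------------------
  1   | bird | engineer | milk | Delta | blue
  2   | fish | teacher | coffee | Beta | red
  3   | dog | doctor | tea | Gamma | green
  4   | cat | lawyer | juice | Alpha | white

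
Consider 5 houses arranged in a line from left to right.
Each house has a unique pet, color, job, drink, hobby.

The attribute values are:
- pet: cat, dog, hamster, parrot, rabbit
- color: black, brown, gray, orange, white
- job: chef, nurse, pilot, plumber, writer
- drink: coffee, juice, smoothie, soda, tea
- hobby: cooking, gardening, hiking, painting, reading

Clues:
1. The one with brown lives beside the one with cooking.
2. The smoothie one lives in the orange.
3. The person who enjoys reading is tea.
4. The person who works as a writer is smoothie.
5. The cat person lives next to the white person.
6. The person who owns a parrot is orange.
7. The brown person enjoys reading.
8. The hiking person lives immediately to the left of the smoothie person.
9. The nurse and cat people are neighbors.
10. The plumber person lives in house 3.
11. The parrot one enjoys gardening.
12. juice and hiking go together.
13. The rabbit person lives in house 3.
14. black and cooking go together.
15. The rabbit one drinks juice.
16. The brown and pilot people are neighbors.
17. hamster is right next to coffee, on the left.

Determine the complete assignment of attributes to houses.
Solution:

House | Pet | Color | Job | Drink | Hobby
-----------------------------------------
  1   | hamster | brown | nurse | tea | reading
  2   | cat | black | pilot | coffee | cooking
  3   | rabbit | white | plumber | juice | hiking
  4   | parrot | orange | writer | smoothie | gardening
  5   | dog | gray | chef | soda | painting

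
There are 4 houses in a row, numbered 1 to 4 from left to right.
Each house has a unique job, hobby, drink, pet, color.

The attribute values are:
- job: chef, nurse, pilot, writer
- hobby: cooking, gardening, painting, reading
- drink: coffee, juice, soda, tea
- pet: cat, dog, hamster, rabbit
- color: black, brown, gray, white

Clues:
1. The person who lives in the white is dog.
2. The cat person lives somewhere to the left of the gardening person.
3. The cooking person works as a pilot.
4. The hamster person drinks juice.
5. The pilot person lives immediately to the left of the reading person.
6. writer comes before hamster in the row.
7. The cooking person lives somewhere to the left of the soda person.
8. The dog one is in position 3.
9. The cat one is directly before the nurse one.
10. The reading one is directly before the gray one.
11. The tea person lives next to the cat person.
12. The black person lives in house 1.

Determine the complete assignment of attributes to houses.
Solution:

House | Job | Hobby | Drink | Pet | Color
-----------------------------------------
  1   | writer | painting | tea | rabbit | black
  2   | pilot | cooking | coffee | cat | brown
  3   | nurse | reading | soda | dog | white
  4   | chef | gardening | juice | hamster | gray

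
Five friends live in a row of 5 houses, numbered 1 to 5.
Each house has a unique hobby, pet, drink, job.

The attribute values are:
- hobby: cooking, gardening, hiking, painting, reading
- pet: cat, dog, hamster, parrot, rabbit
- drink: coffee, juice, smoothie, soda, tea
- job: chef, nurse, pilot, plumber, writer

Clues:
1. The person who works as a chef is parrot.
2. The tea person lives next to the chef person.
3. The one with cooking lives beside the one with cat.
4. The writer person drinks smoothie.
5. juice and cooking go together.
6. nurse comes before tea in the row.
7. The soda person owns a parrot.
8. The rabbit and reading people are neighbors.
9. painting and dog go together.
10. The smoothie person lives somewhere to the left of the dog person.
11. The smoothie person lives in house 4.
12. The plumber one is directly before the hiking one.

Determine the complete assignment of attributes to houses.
Solution:

House | Hobby | Pet | Drink | Job
---------------------------------
  1   | cooking | rabbit | juice | nurse
  2   | reading | cat | tea | plumber
  3   | hiking | parrot | soda | chef
  4   | gardening | hamster | smoothie | writer
  5   | painting | dog | coffee | pilot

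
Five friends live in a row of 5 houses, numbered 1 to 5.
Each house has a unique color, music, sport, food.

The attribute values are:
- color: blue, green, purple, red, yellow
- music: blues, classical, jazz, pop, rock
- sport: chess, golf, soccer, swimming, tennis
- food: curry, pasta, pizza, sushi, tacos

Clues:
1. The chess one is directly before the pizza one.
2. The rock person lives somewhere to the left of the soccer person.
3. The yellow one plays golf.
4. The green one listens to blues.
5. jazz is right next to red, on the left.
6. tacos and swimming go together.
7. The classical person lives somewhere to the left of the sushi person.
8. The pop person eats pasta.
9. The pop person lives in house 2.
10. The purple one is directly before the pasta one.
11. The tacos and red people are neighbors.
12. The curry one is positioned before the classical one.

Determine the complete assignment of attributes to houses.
Solution:

House | Color | Music | Sport | Food
------------------------------------
  1   | purple | jazz | swimming | tacos
  2   | red | pop | tennis | pasta
  3   | blue | rock | chess | curry
  4   | yellow | classical | golf | pizza
  5   | green | blues | soccer | sushi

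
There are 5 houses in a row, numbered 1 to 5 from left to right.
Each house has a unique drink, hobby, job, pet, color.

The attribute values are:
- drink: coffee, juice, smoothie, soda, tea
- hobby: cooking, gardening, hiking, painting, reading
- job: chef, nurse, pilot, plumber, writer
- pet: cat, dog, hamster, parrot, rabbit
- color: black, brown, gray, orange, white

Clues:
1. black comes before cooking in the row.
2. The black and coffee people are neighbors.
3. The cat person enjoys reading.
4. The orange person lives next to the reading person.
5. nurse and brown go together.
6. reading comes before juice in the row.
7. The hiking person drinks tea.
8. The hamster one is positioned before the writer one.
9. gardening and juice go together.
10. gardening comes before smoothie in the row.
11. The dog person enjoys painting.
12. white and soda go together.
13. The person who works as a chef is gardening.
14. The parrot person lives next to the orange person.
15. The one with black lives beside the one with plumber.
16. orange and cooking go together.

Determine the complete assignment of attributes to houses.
Solution:

House | Drink | Hobby | Job | Pet | Color
-----------------------------------------
  1   | tea | hiking | pilot | parrot | black
  2   | coffee | cooking | plumber | hamster | orange
  3   | soda | reading | writer | cat | white
  4   | juice | gardening | chef | rabbit | gray
  5   | smoothie | painting | nurse | dog | brown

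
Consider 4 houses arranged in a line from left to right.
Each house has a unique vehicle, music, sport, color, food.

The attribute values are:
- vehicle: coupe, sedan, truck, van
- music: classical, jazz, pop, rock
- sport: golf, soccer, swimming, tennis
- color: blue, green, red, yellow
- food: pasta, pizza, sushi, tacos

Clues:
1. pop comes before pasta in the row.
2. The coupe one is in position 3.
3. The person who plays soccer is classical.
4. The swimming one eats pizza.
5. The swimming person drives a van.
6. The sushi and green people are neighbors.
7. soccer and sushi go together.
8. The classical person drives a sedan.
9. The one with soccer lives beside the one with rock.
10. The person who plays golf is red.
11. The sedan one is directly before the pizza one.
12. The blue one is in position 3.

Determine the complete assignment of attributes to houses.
Solution:

House | Vehicle | Music | Sport | Color | Food
----------------------------------------------
  1   | sedan | classical | soccer | yellow | sushi
  2   | van | rock | swimming | green | pizza
  3   | coupe | pop | tennis | blue | tacos
  4   | truck | jazz | golf | red | pasta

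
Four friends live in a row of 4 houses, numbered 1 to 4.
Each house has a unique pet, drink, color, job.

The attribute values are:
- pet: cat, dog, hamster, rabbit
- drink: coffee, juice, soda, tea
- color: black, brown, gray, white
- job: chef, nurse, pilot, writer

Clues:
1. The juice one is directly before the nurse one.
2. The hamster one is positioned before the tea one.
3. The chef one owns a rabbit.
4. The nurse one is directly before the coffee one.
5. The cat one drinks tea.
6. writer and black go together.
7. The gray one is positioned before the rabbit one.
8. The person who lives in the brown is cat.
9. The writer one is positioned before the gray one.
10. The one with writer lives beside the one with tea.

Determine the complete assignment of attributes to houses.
Solution:

House | Pet | Drink | Color | Job
---------------------------------
  1   | hamster | juice | black | writer
  2   | cat | tea | brown | nurse
  3   | dog | coffee | gray | pilot
  4   | rabbit | soda | white | chef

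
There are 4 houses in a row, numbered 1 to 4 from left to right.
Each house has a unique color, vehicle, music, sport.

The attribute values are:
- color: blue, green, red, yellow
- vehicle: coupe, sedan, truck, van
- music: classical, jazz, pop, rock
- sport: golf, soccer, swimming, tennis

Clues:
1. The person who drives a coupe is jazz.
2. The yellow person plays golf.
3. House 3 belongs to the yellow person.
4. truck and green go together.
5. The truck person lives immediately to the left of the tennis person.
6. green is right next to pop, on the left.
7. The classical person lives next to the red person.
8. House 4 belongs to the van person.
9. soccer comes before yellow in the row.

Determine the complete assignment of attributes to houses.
Solution:

House | Color | Vehicle | Music | Sport
---------------------------------------
  1   | green | truck | classical | soccer
  2   | red | sedan | pop | tennis
  3   | yellow | coupe | jazz | golf
  4   | blue | van | rock | swimming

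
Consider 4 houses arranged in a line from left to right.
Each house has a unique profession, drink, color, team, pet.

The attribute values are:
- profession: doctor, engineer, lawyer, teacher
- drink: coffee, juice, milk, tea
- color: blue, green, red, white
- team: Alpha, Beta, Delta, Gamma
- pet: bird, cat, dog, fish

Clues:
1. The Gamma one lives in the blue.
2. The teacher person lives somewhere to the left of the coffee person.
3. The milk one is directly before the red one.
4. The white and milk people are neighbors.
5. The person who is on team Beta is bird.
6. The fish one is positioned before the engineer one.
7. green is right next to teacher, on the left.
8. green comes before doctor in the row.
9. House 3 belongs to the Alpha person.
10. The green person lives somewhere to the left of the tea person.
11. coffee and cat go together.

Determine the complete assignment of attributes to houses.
Solution:

House | Profession | Drink | Color | Team | Pet
-----------------------------------------------
  1   | lawyer | juice | white | Delta | fish
  2   | engineer | milk | green | Beta | bird
  3   | teacher | tea | red | Alpha | dog
  4   | doctor | coffee | blue | Gamma | cat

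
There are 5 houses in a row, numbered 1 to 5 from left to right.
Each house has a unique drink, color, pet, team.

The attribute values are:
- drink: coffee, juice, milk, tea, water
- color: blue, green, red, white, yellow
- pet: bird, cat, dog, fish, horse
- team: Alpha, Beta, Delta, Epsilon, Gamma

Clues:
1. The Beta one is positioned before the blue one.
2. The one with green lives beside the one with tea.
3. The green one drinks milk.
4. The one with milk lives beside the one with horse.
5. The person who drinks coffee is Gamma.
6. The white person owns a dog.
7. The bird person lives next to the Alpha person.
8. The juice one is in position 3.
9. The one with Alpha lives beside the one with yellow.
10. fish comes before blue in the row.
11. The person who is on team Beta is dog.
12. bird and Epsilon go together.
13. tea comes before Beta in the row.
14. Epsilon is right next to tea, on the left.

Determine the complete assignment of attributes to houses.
Solution:

House | Drink | Color | Pet | Team
----------------------------------
  1   | milk | green | bird | Epsilon
  2   | tea | red | horse | Alpha
  3   | juice | yellow | fish | Delta
  4   | water | white | dog | Beta
  5   | coffee | blue | cat | Gamma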